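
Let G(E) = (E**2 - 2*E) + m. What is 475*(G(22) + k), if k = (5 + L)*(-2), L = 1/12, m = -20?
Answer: 1168025/6 ≈ 1.9467e+5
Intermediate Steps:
L = 1/12 ≈ 0.083333
G(E) = -20 + E**2 - 2*E (G(E) = (E**2 - 2*E) - 20 = -20 + E**2 - 2*E)
k = -61/6 (k = (5 + 1/12)*(-2) = (61/12)*(-2) = -61/6 ≈ -10.167)
475*(G(22) + k) = 475*((-20 + 22**2 - 2*22) - 61/6) = 475*((-20 + 484 - 44) - 61/6) = 475*(420 - 61/6) = 475*(2459/6) = 1168025/6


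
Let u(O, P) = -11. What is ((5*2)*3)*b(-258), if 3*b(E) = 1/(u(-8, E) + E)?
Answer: -10/269 ≈ -0.037175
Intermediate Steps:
b(E) = 1/(3*(-11 + E))
((5*2)*3)*b(-258) = ((5*2)*3)*(1/(3*(-11 - 258))) = (10*3)*((⅓)/(-269)) = 30*((⅓)*(-1/269)) = 30*(-1/807) = -10/269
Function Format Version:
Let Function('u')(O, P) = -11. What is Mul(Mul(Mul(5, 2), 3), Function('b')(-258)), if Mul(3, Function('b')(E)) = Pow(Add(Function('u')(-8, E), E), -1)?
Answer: Rational(-10, 269) ≈ -0.037175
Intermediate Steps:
Function('b')(E) = Mul(Rational(1, 3), Pow(Add(-11, E), -1))
Mul(Mul(Mul(5, 2), 3), Function('b')(-258)) = Mul(Mul(Mul(5, 2), 3), Mul(Rational(1, 3), Pow(Add(-11, -258), -1))) = Mul(Mul(10, 3), Mul(Rational(1, 3), Pow(-269, -1))) = Mul(30, Mul(Rational(1, 3), Rational(-1, 269))) = Mul(30, Rational(-1, 807)) = Rational(-10, 269)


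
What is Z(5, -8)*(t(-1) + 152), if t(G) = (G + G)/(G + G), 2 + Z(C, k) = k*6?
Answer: -7650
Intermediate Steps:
Z(C, k) = -2 + 6*k (Z(C, k) = -2 + k*6 = -2 + 6*k)
t(G) = 1 (t(G) = (2*G)/((2*G)) = (2*G)*(1/(2*G)) = 1)
Z(5, -8)*(t(-1) + 152) = (-2 + 6*(-8))*(1 + 152) = (-2 - 48)*153 = -50*153 = -7650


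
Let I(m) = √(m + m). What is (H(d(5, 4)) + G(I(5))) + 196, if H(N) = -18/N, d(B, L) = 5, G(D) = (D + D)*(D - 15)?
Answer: 1062/5 - 30*√10 ≈ 117.53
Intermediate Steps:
I(m) = √2*√m (I(m) = √(2*m) = √2*√m)
G(D) = 2*D*(-15 + D) (G(D) = (2*D)*(-15 + D) = 2*D*(-15 + D))
(H(d(5, 4)) + G(I(5))) + 196 = (-18/5 + 2*(√2*√5)*(-15 + √2*√5)) + 196 = (-18*⅕ + 2*√10*(-15 + √10)) + 196 = (-18/5 + 2*√10*(-15 + √10)) + 196 = 962/5 + 2*√10*(-15 + √10)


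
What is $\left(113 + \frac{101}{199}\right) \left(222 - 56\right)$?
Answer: $\frac{3749608}{199} \approx 18842.0$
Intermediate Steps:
$\left(113 + \frac{101}{199}\right) \left(222 - 56\right) = \left(113 + 101 \cdot \frac{1}{199}\right) 166 = \left(113 + \frac{101}{199}\right) 166 = \frac{22588}{199} \cdot 166 = \frac{3749608}{199}$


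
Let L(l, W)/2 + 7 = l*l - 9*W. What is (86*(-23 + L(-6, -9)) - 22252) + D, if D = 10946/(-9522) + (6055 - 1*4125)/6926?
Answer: -87562149964/16487343 ≈ -5310.9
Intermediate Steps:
D = -14358634/16487343 (D = 10946*(-1/9522) + (6055 - 4125)*(1/6926) = -5473/4761 + 1930*(1/6926) = -5473/4761 + 965/3463 = -14358634/16487343 ≈ -0.87089)
L(l, W) = -14 - 18*W + 2*l**2 (L(l, W) = -14 + 2*(l*l - 9*W) = -14 + 2*(l**2 - 9*W) = -14 + (-18*W + 2*l**2) = -14 - 18*W + 2*l**2)
(86*(-23 + L(-6, -9)) - 22252) + D = (86*(-23 + (-14 - 18*(-9) + 2*(-6)**2)) - 22252) - 14358634/16487343 = (86*(-23 + (-14 + 162 + 2*36)) - 22252) - 14358634/16487343 = (86*(-23 + (-14 + 162 + 72)) - 22252) - 14358634/16487343 = (86*(-23 + 220) - 22252) - 14358634/16487343 = (86*197 - 22252) - 14358634/16487343 = (16942 - 22252) - 14358634/16487343 = -5310 - 14358634/16487343 = -87562149964/16487343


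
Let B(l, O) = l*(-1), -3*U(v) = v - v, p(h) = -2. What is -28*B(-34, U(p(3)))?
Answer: -952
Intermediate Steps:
U(v) = 0 (U(v) = -(v - v)/3 = -1/3*0 = 0)
B(l, O) = -l
-28*B(-34, U(p(3))) = -(-28)*(-34) = -28*34 = -952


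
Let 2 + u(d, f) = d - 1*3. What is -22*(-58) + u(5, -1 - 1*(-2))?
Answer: 1276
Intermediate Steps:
u(d, f) = -5 + d (u(d, f) = -2 + (d - 1*3) = -2 + (d - 3) = -2 + (-3 + d) = -5 + d)
-22*(-58) + u(5, -1 - 1*(-2)) = -22*(-58) + (-5 + 5) = 1276 + 0 = 1276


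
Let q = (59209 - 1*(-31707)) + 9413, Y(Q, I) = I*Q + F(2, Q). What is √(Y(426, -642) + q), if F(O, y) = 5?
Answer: I*√173158 ≈ 416.12*I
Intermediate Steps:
Y(Q, I) = 5 + I*Q (Y(Q, I) = I*Q + 5 = 5 + I*Q)
q = 100329 (q = (59209 + 31707) + 9413 = 90916 + 9413 = 100329)
√(Y(426, -642) + q) = √((5 - 642*426) + 100329) = √((5 - 273492) + 100329) = √(-273487 + 100329) = √(-173158) = I*√173158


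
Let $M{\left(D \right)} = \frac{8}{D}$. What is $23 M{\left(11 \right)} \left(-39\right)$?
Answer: $- \frac{7176}{11} \approx -652.36$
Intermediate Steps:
$23 M{\left(11 \right)} \left(-39\right) = 23 \cdot \frac{8}{11} \left(-39\right) = \frac{184}{11} \left(-39\right) = - \frac{7176}{11}$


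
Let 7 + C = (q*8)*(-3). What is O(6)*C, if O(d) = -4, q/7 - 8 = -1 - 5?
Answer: 1372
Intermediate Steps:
q = 14 (q = 56 + 7*(-1 - 5) = 56 + 7*(-6) = 56 - 42 = 14)
C = -343 (C = -7 + (14*8)*(-3) = -7 + 112*(-3) = -7 - 336 = -343)
O(6)*C = -4*(-343) = 1372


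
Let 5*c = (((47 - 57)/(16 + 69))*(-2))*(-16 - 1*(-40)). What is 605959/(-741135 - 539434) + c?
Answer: 71428109/108848365 ≈ 0.65622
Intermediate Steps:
c = 96/85 (c = ((((47 - 57)/(16 + 69))*(-2))*(-16 - 1*(-40)))/5 = ((-10/85*(-2))*(-16 + 40))/5 = ((-10*1/85*(-2))*24)/5 = (-2/17*(-2)*24)/5 = ((4/17)*24)/5 = (1/5)*(96/17) = 96/85 ≈ 1.1294)
605959/(-741135 - 539434) + c = 605959/(-741135 - 539434) + 96/85 = 605959/(-1280569) + 96/85 = 605959*(-1/1280569) + 96/85 = -605959/1280569 + 96/85 = 71428109/108848365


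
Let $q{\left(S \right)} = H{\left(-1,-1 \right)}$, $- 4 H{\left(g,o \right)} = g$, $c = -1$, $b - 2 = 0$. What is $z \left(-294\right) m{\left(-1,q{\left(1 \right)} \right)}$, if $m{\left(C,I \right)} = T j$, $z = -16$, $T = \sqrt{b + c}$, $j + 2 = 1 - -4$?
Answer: $14112$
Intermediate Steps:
$b = 2$ ($b = 2 + 0 = 2$)
$j = 3$ ($j = -2 + \left(1 - -4\right) = -2 + \left(1 + 4\right) = -2 + 5 = 3$)
$H{\left(g,o \right)} = - \frac{g}{4}$
$q{\left(S \right)} = \frac{1}{4}$ ($q{\left(S \right)} = \left(- \frac{1}{4}\right) \left(-1\right) = \frac{1}{4}$)
$T = 1$ ($T = \sqrt{2 - 1} = \sqrt{1} = 1$)
$m{\left(C,I \right)} = 3$ ($m{\left(C,I \right)} = 1 \cdot 3 = 3$)
$z \left(-294\right) m{\left(-1,q{\left(1 \right)} \right)} = \left(-16\right) \left(-294\right) 3 = 4704 \cdot 3 = 14112$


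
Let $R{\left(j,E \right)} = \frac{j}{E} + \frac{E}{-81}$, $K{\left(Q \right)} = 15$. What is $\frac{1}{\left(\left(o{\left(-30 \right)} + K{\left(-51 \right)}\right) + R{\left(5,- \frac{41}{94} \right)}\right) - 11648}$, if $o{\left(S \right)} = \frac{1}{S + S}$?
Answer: $- \frac{3121740}{36351022439} \approx -8.5878 \cdot 10^{-5}$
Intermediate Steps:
$o{\left(S \right)} = \frac{1}{2 S}$
$R{\left(j,E \right)} = - \frac{E}{81} + \frac{j}{E}$ ($R{\left(j,E \right)} = \frac{j}{E} + E \left(- \frac{1}{81}\right) = \frac{j}{E} - \frac{E}{81} = - \frac{E}{81} + \frac{j}{E}$)
$\frac{1}{\left(\left(o{\left(-30 \right)} + K{\left(-51 \right)}\right) + R{\left(5,- \frac{41}{94} \right)}\right) - 11648} = \frac{1}{\left(\left(\frac{1}{2 \left(-30\right)} + 15\right) - \left(\frac{470}{41} + \frac{1}{81} \left(-41\right) \frac{1}{94}\right)\right) - 11648} = \frac{1}{\left(\left(\frac{1}{2} \left(- \frac{1}{30}\right) + 15\right) - \left(\frac{470}{41} + \frac{1}{81} \left(-41\right) \frac{1}{94}\right)\right) - 11648} = \frac{1}{\left(\left(- \frac{1}{60} + 15\right) + \left(\left(- \frac{1}{81}\right) \left(- \frac{41}{94}\right) + \frac{5}{- \frac{41}{94}}\right)\right) - 11648} = \frac{1}{\left(\frac{899}{60} + \left(\frac{41}{7614} + 5 \left(- \frac{94}{41}\right)\right)\right) - 11648} = \frac{1}{\left(\frac{899}{60} + \left(\frac{41}{7614} - \frac{470}{41}\right)\right) - 11648} = \frac{1}{\left(\frac{899}{60} - \frac{3576899}{312174}\right) - 11648} = \frac{1}{\frac{11005081}{3121740} - 11648} = \frac{1}{- \frac{36351022439}{3121740}} = - \frac{3121740}{36351022439}$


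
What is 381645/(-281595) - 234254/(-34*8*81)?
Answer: 1918545083/206803368 ≈ 9.2771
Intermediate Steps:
381645/(-281595) - 234254/(-34*8*81) = 381645*(-1/281595) - 234254/((-272*81)) = -25443/18773 - 234254/(-22032) = -25443/18773 - 234254*(-1/22032) = -25443/18773 + 117127/11016 = 1918545083/206803368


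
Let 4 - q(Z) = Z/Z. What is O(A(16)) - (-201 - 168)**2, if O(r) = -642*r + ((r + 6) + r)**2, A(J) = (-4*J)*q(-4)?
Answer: 129987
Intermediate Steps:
q(Z) = 3 (q(Z) = 4 - Z/Z = 4 - 1*1 = 4 - 1 = 3)
A(J) = -12*J (A(J) = -4*J*3 = -12*J)
O(r) = (6 + 2*r)**2 - 642*r (O(r) = -642*r + ((6 + r) + r)**2 = -642*r + (6 + 2*r)**2 = (6 + 2*r)**2 - 642*r)
O(A(16)) - (-201 - 168)**2 = (36 - (-7416)*16 + 4*(-12*16)**2) - (-201 - 168)**2 = (36 - 618*(-192) + 4*(-192)**2) - 1*(-369)**2 = (36 + 118656 + 4*36864) - 1*136161 = (36 + 118656 + 147456) - 136161 = 266148 - 136161 = 129987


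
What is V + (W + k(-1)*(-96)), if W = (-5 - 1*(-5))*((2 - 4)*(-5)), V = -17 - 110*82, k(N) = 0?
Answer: -9037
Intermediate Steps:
V = -9037 (V = -17 - 9020 = -9037)
W = 0 (W = (-5 + 5)*(-2*(-5)) = 0*10 = 0)
V + (W + k(-1)*(-96)) = -9037 + (0 + 0*(-96)) = -9037 + (0 + 0) = -9037 + 0 = -9037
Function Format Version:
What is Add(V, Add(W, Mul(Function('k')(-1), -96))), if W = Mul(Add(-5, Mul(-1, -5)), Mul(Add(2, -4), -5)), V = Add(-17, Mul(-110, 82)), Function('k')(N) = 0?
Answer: -9037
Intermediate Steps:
V = -9037 (V = Add(-17, -9020) = -9037)
W = 0 (W = Mul(Add(-5, 5), Mul(-2, -5)) = Mul(0, 10) = 0)
Add(V, Add(W, Mul(Function('k')(-1), -96))) = Add(-9037, Add(0, Mul(0, -96))) = Add(-9037, Add(0, 0)) = Add(-9037, 0) = -9037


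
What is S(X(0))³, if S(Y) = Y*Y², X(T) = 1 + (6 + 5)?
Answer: 5159780352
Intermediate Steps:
X(T) = 12 (X(T) = 1 + 11 = 12)
S(Y) = Y³
S(X(0))³ = (12³)³ = 1728³ = 5159780352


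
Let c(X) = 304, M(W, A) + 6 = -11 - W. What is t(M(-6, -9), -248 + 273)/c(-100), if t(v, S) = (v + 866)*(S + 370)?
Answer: 17775/16 ≈ 1110.9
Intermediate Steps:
M(W, A) = -17 - W (M(W, A) = -6 + (-11 - W) = -17 - W)
t(v, S) = (370 + S)*(866 + v) (t(v, S) = (866 + v)*(370 + S) = (370 + S)*(866 + v))
t(M(-6, -9), -248 + 273)/c(-100) = (320420 + 370*(-17 - 1*(-6)) + 866*(-248 + 273) + (-248 + 273)*(-17 - 1*(-6)))/304 = (320420 + 370*(-17 + 6) + 866*25 + 25*(-17 + 6))*(1/304) = (320420 + 370*(-11) + 21650 + 25*(-11))*(1/304) = (320420 - 4070 + 21650 - 275)*(1/304) = 337725*(1/304) = 17775/16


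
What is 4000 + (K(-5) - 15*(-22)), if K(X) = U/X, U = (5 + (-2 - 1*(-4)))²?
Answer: 21601/5 ≈ 4320.2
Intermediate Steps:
U = 49 (U = (5 + (-2 + 4))² = (5 + 2)² = 7² = 49)
K(X) = 49/X
4000 + (K(-5) - 15*(-22)) = 4000 + (49/(-5) - 15*(-22)) = 4000 + (49*(-⅕) + 330) = 4000 + (-49/5 + 330) = 4000 + 1601/5 = 21601/5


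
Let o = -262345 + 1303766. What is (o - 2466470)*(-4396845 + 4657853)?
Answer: -371949189392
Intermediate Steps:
o = 1041421
(o - 2466470)*(-4396845 + 4657853) = (1041421 - 2466470)*(-4396845 + 4657853) = -1425049*261008 = -371949189392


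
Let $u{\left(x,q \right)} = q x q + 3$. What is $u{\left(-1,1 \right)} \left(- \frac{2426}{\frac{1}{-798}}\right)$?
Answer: $3871896$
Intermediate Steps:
$u{\left(x,q \right)} = 3 + x q^{2}$ ($u{\left(x,q \right)} = x q^{2} + 3 = 3 + x q^{2}$)
$u{\left(-1,1 \right)} \left(- \frac{2426}{\frac{1}{-798}}\right) = \left(3 - 1^{2}\right) \left(- \frac{2426}{\frac{1}{-798}}\right) = \left(3 - 1\right) \left(- \frac{2426}{- \frac{1}{798}}\right) = \left(3 - 1\right) \left(\left(-2426\right) \left(-798\right)\right) = 2 \cdot 1935948 = 3871896$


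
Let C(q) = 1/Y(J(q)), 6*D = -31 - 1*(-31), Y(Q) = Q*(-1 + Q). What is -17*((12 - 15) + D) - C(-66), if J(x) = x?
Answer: 225521/4422 ≈ 51.000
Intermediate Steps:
D = 0 (D = (-31 - 1*(-31))/6 = (-31 + 31)/6 = (1/6)*0 = 0)
C(q) = 1/(q*(-1 + q))
-17*((12 - 15) + D) - C(-66) = -17*((12 - 15) + 0) - 1/((-66)*(-1 - 66)) = -17*(-3 + 0) - (-1)/(66*(-67)) = -17*(-3) - (-1)*(-1)/(66*67) = 51 - 1*1/4422 = 51 - 1/4422 = 225521/4422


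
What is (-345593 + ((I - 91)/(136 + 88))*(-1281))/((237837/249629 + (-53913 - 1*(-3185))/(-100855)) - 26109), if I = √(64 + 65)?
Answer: 278005198677882785/21033351126851456 + 4607268901485*√129/21033351126851456 ≈ 13.220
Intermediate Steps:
I = √129 ≈ 11.358
(-345593 + ((I - 91)/(136 + 88))*(-1281))/((237837/249629 + (-53913 - 1*(-3185))/(-100855)) - 26109) = (-345593 + ((√129 - 91)/(136 + 88))*(-1281))/((237837/249629 + (-53913 - 1*(-3185))/(-100855)) - 26109) = (-345593 + ((-91 + √129)/224)*(-1281))/((237837*(1/249629) + (-53913 + 3185)*(-1/100855)) - 26109) = (-345593 + ((-91 + √129)*(1/224))*(-1281))/((237837/249629 - 50728*(-1/100855)) - 26109) = (-345593 + (-13/32 + √129/224)*(-1281))/((237837/249629 + 50728/100855) - 26109) = (-345593 + (16653/32 - 183*√129/32))/(36650230547/25176332795 - 26109) = (-11042323/32 - 183*√129/32)/(-657292222714108/25176332795) = (-11042323/32 - 183*√129/32)*(-25176332795/657292222714108) = 278005198677882785/21033351126851456 + 4607268901485*√129/21033351126851456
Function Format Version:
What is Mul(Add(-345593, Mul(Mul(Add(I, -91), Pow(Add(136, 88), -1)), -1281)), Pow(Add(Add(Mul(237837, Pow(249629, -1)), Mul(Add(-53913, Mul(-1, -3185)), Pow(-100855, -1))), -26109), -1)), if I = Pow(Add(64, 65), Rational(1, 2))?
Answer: Add(Rational(278005198677882785, 21033351126851456), Mul(Rational(4607268901485, 21033351126851456), Pow(129, Rational(1, 2)))) ≈ 13.220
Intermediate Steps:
I = Pow(129, Rational(1, 2)) ≈ 11.358
Mul(Add(-345593, Mul(Mul(Add(I, -91), Pow(Add(136, 88), -1)), -1281)), Pow(Add(Add(Mul(237837, Pow(249629, -1)), Mul(Add(-53913, Mul(-1, -3185)), Pow(-100855, -1))), -26109), -1)) = Mul(Add(-345593, Mul(Mul(Add(Pow(129, Rational(1, 2)), -91), Pow(Add(136, 88), -1)), -1281)), Pow(Add(Add(Mul(237837, Pow(249629, -1)), Mul(Add(-53913, Mul(-1, -3185)), Pow(-100855, -1))), -26109), -1)) = Mul(Add(-345593, Mul(Mul(Add(-91, Pow(129, Rational(1, 2))), Pow(224, -1)), -1281)), Pow(Add(Add(Mul(237837, Rational(1, 249629)), Mul(Add(-53913, 3185), Rational(-1, 100855))), -26109), -1)) = Mul(Add(-345593, Mul(Mul(Add(-91, Pow(129, Rational(1, 2))), Rational(1, 224)), -1281)), Pow(Add(Add(Rational(237837, 249629), Mul(-50728, Rational(-1, 100855))), -26109), -1)) = Mul(Add(-345593, Mul(Add(Rational(-13, 32), Mul(Rational(1, 224), Pow(129, Rational(1, 2)))), -1281)), Pow(Add(Add(Rational(237837, 249629), Rational(50728, 100855)), -26109), -1)) = Mul(Add(-345593, Add(Rational(16653, 32), Mul(Rational(-183, 32), Pow(129, Rational(1, 2))))), Pow(Add(Rational(36650230547, 25176332795), -26109), -1)) = Mul(Add(Rational(-11042323, 32), Mul(Rational(-183, 32), Pow(129, Rational(1, 2)))), Pow(Rational(-657292222714108, 25176332795), -1)) = Mul(Add(Rational(-11042323, 32), Mul(Rational(-183, 32), Pow(129, Rational(1, 2)))), Rational(-25176332795, 657292222714108)) = Add(Rational(278005198677882785, 21033351126851456), Mul(Rational(4607268901485, 21033351126851456), Pow(129, Rational(1, 2))))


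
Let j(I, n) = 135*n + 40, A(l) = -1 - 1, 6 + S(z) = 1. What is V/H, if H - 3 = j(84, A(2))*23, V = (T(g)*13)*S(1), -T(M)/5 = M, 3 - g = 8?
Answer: 1625/5287 ≈ 0.30736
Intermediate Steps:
g = -5 (g = 3 - 1*8 = 3 - 8 = -5)
S(z) = -5 (S(z) = -6 + 1 = -5)
A(l) = -2
j(I, n) = 40 + 135*n
T(M) = -5*M
V = -1625 (V = (-5*(-5)*13)*(-5) = (25*13)*(-5) = 325*(-5) = -1625)
H = -5287 (H = 3 + (40 + 135*(-2))*23 = 3 + (40 - 270)*23 = 3 - 230*23 = 3 - 5290 = -5287)
V/H = -1625/(-5287) = -1625*(-1/5287) = 1625/5287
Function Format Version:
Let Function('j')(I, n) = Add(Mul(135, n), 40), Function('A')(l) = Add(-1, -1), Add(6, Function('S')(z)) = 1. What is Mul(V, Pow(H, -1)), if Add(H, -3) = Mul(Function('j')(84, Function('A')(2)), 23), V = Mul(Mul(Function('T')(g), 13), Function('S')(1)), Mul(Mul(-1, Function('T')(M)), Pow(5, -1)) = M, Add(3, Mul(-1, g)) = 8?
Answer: Rational(1625, 5287) ≈ 0.30736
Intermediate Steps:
g = -5 (g = Add(3, Mul(-1, 8)) = Add(3, -8) = -5)
Function('S')(z) = -5 (Function('S')(z) = Add(-6, 1) = -5)
Function('A')(l) = -2
Function('j')(I, n) = Add(40, Mul(135, n))
Function('T')(M) = Mul(-5, M)
V = -1625 (V = Mul(Mul(Mul(-5, -5), 13), -5) = Mul(Mul(25, 13), -5) = Mul(325, -5) = -1625)
H = -5287 (H = Add(3, Mul(Add(40, Mul(135, -2)), 23)) = Add(3, Mul(Add(40, -270), 23)) = Add(3, Mul(-230, 23)) = Add(3, -5290) = -5287)
Mul(V, Pow(H, -1)) = Mul(-1625, Pow(-5287, -1)) = Mul(-1625, Rational(-1, 5287)) = Rational(1625, 5287)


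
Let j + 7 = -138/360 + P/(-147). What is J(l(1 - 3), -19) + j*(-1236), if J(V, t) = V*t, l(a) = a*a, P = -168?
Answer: 267303/35 ≈ 7637.2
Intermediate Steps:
l(a) = a²
j = -2621/420 (j = -7 + (-138/360 - 168/(-147)) = -7 + (-138*1/360 - 168*(-1/147)) = -7 + (-23/60 + 8/7) = -7 + 319/420 = -2621/420 ≈ -6.2405)
J(l(1 - 3), -19) + j*(-1236) = (1 - 3)²*(-19) - 2621/420*(-1236) = (-2)²*(-19) + 269963/35 = 4*(-19) + 269963/35 = -76 + 269963/35 = 267303/35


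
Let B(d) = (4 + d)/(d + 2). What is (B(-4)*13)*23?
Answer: 0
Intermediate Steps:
B(d) = (4 + d)/(2 + d)
(B(-4)*13)*23 = (((4 - 4)/(2 - 4))*13)*23 = ((0/(-2))*13)*23 = (-½*0*13)*23 = (0*13)*23 = 0*23 = 0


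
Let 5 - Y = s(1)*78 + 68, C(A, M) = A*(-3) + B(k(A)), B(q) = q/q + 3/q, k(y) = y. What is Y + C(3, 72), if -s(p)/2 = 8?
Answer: 1178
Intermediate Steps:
B(q) = 1 + 3/q
s(p) = -16 (s(p) = -2*8 = -16)
C(A, M) = -3*A + (3 + A)/A (C(A, M) = A*(-3) + (3 + A)/A = -3*A + (3 + A)/A)
Y = 1185 (Y = 5 - (-16*78 + 68) = 5 - (-1248 + 68) = 5 - 1*(-1180) = 5 + 1180 = 1185)
Y + C(3, 72) = 1185 + (1 - 3*3 + 3/3) = 1185 + (1 - 9 + 3*(1/3)) = 1185 + (1 - 9 + 1) = 1185 - 7 = 1178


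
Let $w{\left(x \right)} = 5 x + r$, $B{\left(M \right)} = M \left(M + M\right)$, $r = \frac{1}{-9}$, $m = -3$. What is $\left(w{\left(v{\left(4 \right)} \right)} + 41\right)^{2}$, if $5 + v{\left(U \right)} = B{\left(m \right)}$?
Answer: $\frac{908209}{81} \approx 11212.0$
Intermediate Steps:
$r = - \frac{1}{9} \approx -0.11111$
$B{\left(M \right)} = 2 M^{2}$ ($B{\left(M \right)} = M 2 M = 2 M^{2}$)
$v{\left(U \right)} = 13$ ($v{\left(U \right)} = -5 + 2 \left(-3\right)^{2} = -5 + 2 \cdot 9 = -5 + 18 = 13$)
$w{\left(x \right)} = - \frac{1}{9} + 5 x$ ($w{\left(x \right)} = 5 x - \frac{1}{9} = - \frac{1}{9} + 5 x$)
$\left(w{\left(v{\left(4 \right)} \right)} + 41\right)^{2} = \left(\left(- \frac{1}{9} + 5 \cdot 13\right) + 41\right)^{2} = \left(\left(- \frac{1}{9} + 65\right) + 41\right)^{2} = \left(\frac{584}{9} + 41\right)^{2} = \left(\frac{953}{9}\right)^{2} = \frac{908209}{81}$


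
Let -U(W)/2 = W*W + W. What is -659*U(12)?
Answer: 205608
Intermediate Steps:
U(W) = -2*W - 2*W² (U(W) = -2*(W*W + W) = -2*(W² + W) = -2*(W + W²) = -2*W - 2*W²)
-659*U(12) = -(-1318)*12*(1 + 12) = -(-1318)*12*13 = -659*(-312) = 205608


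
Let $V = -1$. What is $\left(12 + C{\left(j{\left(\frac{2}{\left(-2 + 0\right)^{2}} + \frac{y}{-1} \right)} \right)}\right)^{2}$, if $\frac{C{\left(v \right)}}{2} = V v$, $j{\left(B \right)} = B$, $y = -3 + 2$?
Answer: $81$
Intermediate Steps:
$y = -1$
$C{\left(v \right)} = - 2 v$ ($C{\left(v \right)} = 2 \left(- v\right) = - 2 v$)
$\left(12 + C{\left(j{\left(\frac{2}{\left(-2 + 0\right)^{2}} + \frac{y}{-1} \right)} \right)}\right)^{2} = \left(12 - 2 \left(\frac{2}{\left(-2 + 0\right)^{2}} - \frac{1}{-1}\right)\right)^{2} = \left(12 - 2 \left(\frac{2}{\left(-2\right)^{2}} - -1\right)\right)^{2} = \left(12 - 2 \left(\frac{2}{4} + 1\right)\right)^{2} = \left(12 - 2 \left(2 \cdot \frac{1}{4} + 1\right)\right)^{2} = \left(12 - 2 \left(\frac{1}{2} + 1\right)\right)^{2} = \left(12 - 3\right)^{2} = 9^{2} = 81$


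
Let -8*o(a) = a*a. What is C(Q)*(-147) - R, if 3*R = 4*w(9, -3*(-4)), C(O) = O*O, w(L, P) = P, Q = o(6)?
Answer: -11971/4 ≈ -2992.8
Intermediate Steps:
o(a) = -a²/8 (o(a) = -a*a/8 = -a²/8)
Q = -9/2 (Q = -⅛*6² = -⅛*36 = -9/2 ≈ -4.5000)
C(O) = O²
R = 16 (R = (4*(-3*(-4)))/3 = (4*12)/3 = (⅓)*48 = 16)
C(Q)*(-147) - R = (-9/2)²*(-147) - 1*16 = (81/4)*(-147) - 16 = -11907/4 - 16 = -11971/4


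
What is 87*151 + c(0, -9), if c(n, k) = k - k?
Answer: 13137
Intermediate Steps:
c(n, k) = 0
87*151 + c(0, -9) = 87*151 + 0 = 13137 + 0 = 13137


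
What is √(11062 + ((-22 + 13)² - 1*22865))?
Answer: I*√11722 ≈ 108.27*I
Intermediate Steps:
√(11062 + ((-22 + 13)² - 1*22865)) = √(11062 + ((-9)² - 22865)) = √(11062 + (81 - 22865)) = √(11062 - 22784) = √(-11722) = I*√11722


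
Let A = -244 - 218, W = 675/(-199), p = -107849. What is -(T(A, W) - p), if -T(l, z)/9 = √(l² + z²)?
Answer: -107849 + 27*√939227941/199 ≈ -1.0369e+5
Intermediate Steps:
W = -675/199 (W = 675*(-1/199) = -675/199 ≈ -3.3920)
A = -462
T(l, z) = -9*√(l² + z²)
-(T(A, W) - p) = -(-9*√((-462)² + (-675/199)²) - 1*(-107849)) = -(-9*√(213444 + 455625/39601) + 107849) = -(-27*√939227941/199 + 107849) = -(107849 - 27*√939227941/199) = -107849 + 27*√939227941/199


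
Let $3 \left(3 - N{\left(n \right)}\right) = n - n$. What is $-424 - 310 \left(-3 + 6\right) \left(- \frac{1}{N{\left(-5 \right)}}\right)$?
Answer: $-114$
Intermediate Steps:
$N{\left(n \right)} = 3$ ($N{\left(n \right)} = 3 - \frac{n - n}{3} = 3 - 0 = 3 + 0 = 3$)
$-424 - 310 \left(-3 + 6\right) \left(- \frac{1}{N{\left(-5 \right)}}\right) = -424 - 310 \left(-3 + 6\right) \left(- \frac{1}{3}\right) = -424 - 310 \cdot 3 \left(\left(-1\right) \frac{1}{3}\right) = -424 - 310 \cdot 3 \left(- \frac{1}{3}\right) = -424 - -310 = -424 + 310 = -114$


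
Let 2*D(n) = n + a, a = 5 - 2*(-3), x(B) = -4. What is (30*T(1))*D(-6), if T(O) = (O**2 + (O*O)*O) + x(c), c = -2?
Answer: -150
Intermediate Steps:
a = 11 (a = 5 + 6 = 11)
D(n) = 11/2 + n/2 (D(n) = (n + 11)/2 = (11 + n)/2 = 11/2 + n/2)
T(O) = -4 + O**2 + O**3 (T(O) = (O**2 + (O*O)*O) - 4 = (O**2 + O**2*O) - 4 = (O**2 + O**3) - 4 = -4 + O**2 + O**3)
(30*T(1))*D(-6) = (30*(-4 + 1**2 + 1**3))*(11/2 + (1/2)*(-6)) = (30*(-4 + 1 + 1))*(11/2 - 3) = (30*(-2))*(5/2) = -60*5/2 = -150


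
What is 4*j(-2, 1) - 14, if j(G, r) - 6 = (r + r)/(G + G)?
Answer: 8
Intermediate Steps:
j(G, r) = 6 + r/G (j(G, r) = 6 + (r + r)/(G + G) = 6 + (2*r)/((2*G)) = 6 + (2*r)*(1/(2*G)) = 6 + r/G)
4*j(-2, 1) - 14 = 4*(6 + 1/(-2)) - 14 = 4*(6 + 1*(-1/2)) - 14 = 4*(6 - 1/2) - 14 = 4*(11/2) - 14 = 22 - 14 = 8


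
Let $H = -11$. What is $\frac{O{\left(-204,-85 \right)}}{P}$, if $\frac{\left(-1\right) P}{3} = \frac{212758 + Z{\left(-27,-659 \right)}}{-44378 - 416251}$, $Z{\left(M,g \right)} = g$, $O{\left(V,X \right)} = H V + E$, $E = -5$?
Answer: $\frac{343782777}{212099} \approx 1620.9$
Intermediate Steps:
$O{\left(V,X \right)} = -5 - 11 V$ ($O{\left(V,X \right)} = - 11 V - 5 = -5 - 11 V$)
$P = \frac{212099}{153543}$ ($P = - 3 \frac{212758 - 659}{-44378 - 416251} = - 3 \frac{212099}{-460629} = - 3 \cdot 212099 \left(- \frac{1}{460629}\right) = \left(-3\right) \left(- \frac{212099}{460629}\right) = \frac{212099}{153543} \approx 1.3814$)
$\frac{O{\left(-204,-85 \right)}}{P} = \frac{-5 - -2244}{\frac{212099}{153543}} = \left(-5 + 2244\right) \frac{153543}{212099} = 2239 \cdot \frac{153543}{212099} = \frac{343782777}{212099}$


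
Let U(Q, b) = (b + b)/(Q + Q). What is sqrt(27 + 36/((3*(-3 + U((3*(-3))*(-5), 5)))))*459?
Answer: 1377*sqrt(429)/13 ≈ 2193.9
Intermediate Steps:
U(Q, b) = b/Q (U(Q, b) = (2*b)/((2*Q)) = (2*b)*(1/(2*Q)) = b/Q)
sqrt(27 + 36/((3*(-3 + U((3*(-3))*(-5), 5)))))*459 = sqrt(27 + 36/((3*(-3 + 5/(((3*(-3))*(-5)))))))*459 = sqrt(27 + 36/((3*(-3 + 5/((-9*(-5)))))))*459 = sqrt(27 + 36/((3*(-3 + 5/45))))*459 = sqrt(27 + 36/((3*(-3 + 5*(1/45)))))*459 = sqrt(27 + 36/((3*(-3 + 1/9))))*459 = sqrt(27 + 36/((3*(-26/9))))*459 = sqrt(27 + 36/(-26/3))*459 = sqrt(27 + 36*(-3/26))*459 = sqrt(27 - 54/13)*459 = sqrt(297/13)*459 = (3*sqrt(429)/13)*459 = 1377*sqrt(429)/13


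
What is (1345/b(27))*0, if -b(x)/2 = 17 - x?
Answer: 0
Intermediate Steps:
b(x) = -34 + 2*x (b(x) = -2*(17 - x) = -34 + 2*x)
(1345/b(27))*0 = (1345/(-34 + 2*27))*0 = (1345/(-34 + 54))*0 = (1345/20)*0 = (1345*(1/20))*0 = (269/4)*0 = 0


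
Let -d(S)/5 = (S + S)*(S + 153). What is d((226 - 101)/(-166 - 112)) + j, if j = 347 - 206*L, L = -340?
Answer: 2746400079/38642 ≈ 71073.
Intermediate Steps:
d(S) = -10*S*(153 + S) (d(S) = -5*(S + S)*(S + 153) = -5*2*S*(153 + S) = -10*S*(153 + S))
j = 70387 (j = 347 - 206*(-340) = 347 + 70040 = 70387)
d((226 - 101)/(-166 - 112)) + j = -10*(226 - 101)/(-166 - 112)*(153 + (226 - 101)/(-166 - 112)) + 70387 = -10*125/(-278)*(153 + 125/(-278)) + 70387 = -10*125*(-1/278)*(153 + 125*(-1/278)) + 70387 = -10*(-125/278)*(153 - 125/278) + 70387 = -10*(-125/278)*42409/278 + 70387 = 26505625/38642 + 70387 = 2746400079/38642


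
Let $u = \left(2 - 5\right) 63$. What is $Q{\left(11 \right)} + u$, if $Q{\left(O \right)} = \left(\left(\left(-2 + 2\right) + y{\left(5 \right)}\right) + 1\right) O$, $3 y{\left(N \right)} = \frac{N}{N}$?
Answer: $- \frac{523}{3} \approx -174.33$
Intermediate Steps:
$y{\left(N \right)} = \frac{1}{3}$ ($y{\left(N \right)} = \frac{N \frac{1}{N}}{3} = \frac{1}{3} \cdot 1 = \frac{1}{3}$)
$u = -189$ ($u = \left(2 - 5\right) 63 = \left(-3\right) 63 = -189$)
$Q{\left(O \right)} = \frac{4 O}{3}$ ($Q{\left(O \right)} = \left(\left(\left(-2 + 2\right) + \frac{1}{3}\right) + 1\right) O = \left(\left(0 + \frac{1}{3}\right) + 1\right) O = \left(\frac{1}{3} + 1\right) O = \frac{4 O}{3}$)
$Q{\left(11 \right)} + u = \frac{4}{3} \cdot 11 - 189 = \frac{44}{3} - 189 = - \frac{523}{3}$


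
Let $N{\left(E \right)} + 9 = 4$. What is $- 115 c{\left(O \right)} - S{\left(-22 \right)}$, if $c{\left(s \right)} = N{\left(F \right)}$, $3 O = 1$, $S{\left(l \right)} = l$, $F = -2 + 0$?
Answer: $597$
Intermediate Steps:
$F = -2$
$O = \frac{1}{3}$ ($O = \frac{1}{3} \cdot 1 = \frac{1}{3} \approx 0.33333$)
$N{\left(E \right)} = -5$ ($N{\left(E \right)} = -9 + 4 = -5$)
$c{\left(s \right)} = -5$
$- 115 c{\left(O \right)} - S{\left(-22 \right)} = \left(-115\right) \left(-5\right) - -22 = 575 + 22 = 597$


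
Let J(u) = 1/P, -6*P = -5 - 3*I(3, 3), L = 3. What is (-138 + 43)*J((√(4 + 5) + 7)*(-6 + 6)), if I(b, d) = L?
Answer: -285/7 ≈ -40.714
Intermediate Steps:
I(b, d) = 3
P = 7/3 (P = -(-5 - 3*3)/6 = -(-5 - 9)/6 = -⅙*(-14) = 7/3 ≈ 2.3333)
J(u) = 3/7 (J(u) = 1/(7/3) = 3/7)
(-138 + 43)*J((√(4 + 5) + 7)*(-6 + 6)) = (-138 + 43)*(3/7) = -95*3/7 = -285/7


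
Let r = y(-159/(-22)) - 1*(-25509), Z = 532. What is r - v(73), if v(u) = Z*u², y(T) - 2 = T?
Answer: -61809215/22 ≈ -2.8095e+6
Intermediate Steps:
y(T) = 2 + T
v(u) = 532*u²
r = 561401/22 (r = (2 - 159/(-22)) - 1*(-25509) = (2 - 159*(-1/22)) + 25509 = (2 + 159/22) + 25509 = 203/22 + 25509 = 561401/22 ≈ 25518.)
r - v(73) = 561401/22 - 532*73² = 561401/22 - 532*5329 = 561401/22 - 1*2835028 = 561401/22 - 2835028 = -61809215/22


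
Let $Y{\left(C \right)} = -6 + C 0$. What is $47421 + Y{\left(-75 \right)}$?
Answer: $47415$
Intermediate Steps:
$Y{\left(C \right)} = -6$ ($Y{\left(C \right)} = -6 + 0 = -6$)
$47421 + Y{\left(-75 \right)} = 47421 - 6 = 47415$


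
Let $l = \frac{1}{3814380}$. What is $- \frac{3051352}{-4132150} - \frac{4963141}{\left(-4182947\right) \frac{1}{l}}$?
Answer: $\frac{4868540774327494987}{6592989693172419900} \approx 0.73844$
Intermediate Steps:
$l = \frac{1}{3814380} \approx 2.6217 \cdot 10^{-7}$
$- \frac{3051352}{-4132150} - \frac{4963141}{\left(-4182947\right) \frac{1}{l}} = - \frac{3051352}{-4132150} - \frac{4963141}{\left(-4182947\right) \frac{1}{\frac{1}{3814380}}} = \left(-3051352\right) \left(- \frac{1}{4132150}\right) - \frac{4963141}{\left(-4182947\right) 3814380} = \frac{1525676}{2066075} - \frac{4963141}{-15955349377860} = \frac{1525676}{2066075} - - \frac{4963141}{15955349377860} = \frac{1525676}{2066075} + \frac{4963141}{15955349377860} = \frac{4868540774327494987}{6592989693172419900}$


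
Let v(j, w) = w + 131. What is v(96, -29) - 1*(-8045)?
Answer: 8147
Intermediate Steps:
v(j, w) = 131 + w
v(96, -29) - 1*(-8045) = (131 - 29) - 1*(-8045) = 102 + 8045 = 8147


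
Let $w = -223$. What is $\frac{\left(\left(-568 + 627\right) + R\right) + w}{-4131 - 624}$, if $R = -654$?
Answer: $\frac{818}{4755} \approx 0.17203$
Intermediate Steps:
$\frac{\left(\left(-568 + 627\right) + R\right) + w}{-4131 - 624} = \frac{\left(\left(-568 + 627\right) - 654\right) - 223}{-4131 - 624} = \frac{\left(59 - 654\right) - 223}{-4755} = \left(-595 - 223\right) \left(- \frac{1}{4755}\right) = \left(-818\right) \left(- \frac{1}{4755}\right) = \frac{818}{4755}$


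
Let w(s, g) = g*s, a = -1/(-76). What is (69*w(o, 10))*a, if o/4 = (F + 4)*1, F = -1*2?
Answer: 1380/19 ≈ 72.632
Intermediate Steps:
F = -2
o = 8 (o = 4*((-2 + 4)*1) = 4*(2*1) = 4*2 = 8)
a = 1/76 (a = -1*(-1/76) = 1/76 ≈ 0.013158)
(69*w(o, 10))*a = (69*(10*8))*(1/76) = (69*80)*(1/76) = 5520*(1/76) = 1380/19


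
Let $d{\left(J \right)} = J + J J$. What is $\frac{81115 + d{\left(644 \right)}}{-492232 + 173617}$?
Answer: $- \frac{99299}{63723} \approx -1.5583$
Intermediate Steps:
$d{\left(J \right)} = J + J^{2}$
$\frac{81115 + d{\left(644 \right)}}{-492232 + 173617} = \frac{81115 + 644 \left(1 + 644\right)}{-492232 + 173617} = \frac{81115 + 644 \cdot 645}{-318615} = \left(81115 + 415380\right) \left(- \frac{1}{318615}\right) = 496495 \left(- \frac{1}{318615}\right) = - \frac{99299}{63723}$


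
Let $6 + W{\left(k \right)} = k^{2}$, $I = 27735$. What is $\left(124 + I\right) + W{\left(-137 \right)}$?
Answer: $46622$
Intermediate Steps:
$W{\left(k \right)} = -6 + k^{2}$
$\left(124 + I\right) + W{\left(-137 \right)} = \left(124 + 27735\right) - \left(6 - \left(-137\right)^{2}\right) = 27859 + \left(-6 + 18769\right) = 27859 + 18763 = 46622$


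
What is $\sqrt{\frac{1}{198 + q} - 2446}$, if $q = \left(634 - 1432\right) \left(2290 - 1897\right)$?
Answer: $\frac{i \sqrt{6674154865122}}{52236} \approx 49.457 i$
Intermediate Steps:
$q = -313614$ ($q = \left(-798\right) 393 = -313614$)
$\sqrt{\frac{1}{198 + q} - 2446} = \sqrt{\frac{1}{198 - 313614} - 2446} = \sqrt{\frac{1}{-313416} - 2446} = \sqrt{- \frac{1}{313416} - 2446} = \sqrt{- \frac{766615537}{313416}} = \frac{i \sqrt{6674154865122}}{52236}$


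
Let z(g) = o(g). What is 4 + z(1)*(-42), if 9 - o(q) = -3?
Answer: -500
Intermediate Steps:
o(q) = 12 (o(q) = 9 - 1*(-3) = 9 + 3 = 12)
z(g) = 12
4 + z(1)*(-42) = 4 + 12*(-42) = 4 - 504 = -500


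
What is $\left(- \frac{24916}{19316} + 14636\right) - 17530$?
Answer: $- \frac{13981355}{4829} \approx -2895.3$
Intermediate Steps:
$\left(- \frac{24916}{19316} + 14636\right) - 17530 = \left(\left(-24916\right) \frac{1}{19316} + 14636\right) - 17530 = \left(- \frac{6229}{4829} + 14636\right) - 17530 = \frac{70671015}{4829} - 17530 = - \frac{13981355}{4829}$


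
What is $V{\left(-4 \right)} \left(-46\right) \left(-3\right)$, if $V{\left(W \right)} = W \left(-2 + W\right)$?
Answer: $3312$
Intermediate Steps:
$V{\left(-4 \right)} \left(-46\right) \left(-3\right) = - 4 \left(-2 - 4\right) \left(-46\right) \left(-3\right) = \left(-4\right) \left(-6\right) \left(-46\right) \left(-3\right) = 24 \left(-46\right) \left(-3\right) = \left(-1104\right) \left(-3\right) = 3312$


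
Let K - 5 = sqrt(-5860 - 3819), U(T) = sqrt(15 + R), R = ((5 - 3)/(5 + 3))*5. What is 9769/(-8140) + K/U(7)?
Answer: -9769/8140 + 2*sqrt(65)*(5 + I*sqrt(9679))/65 ≈ 0.040224 + 24.406*I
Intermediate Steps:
R = 5/4 (R = (2/8)*5 = (2*(1/8))*5 = (1/4)*5 = 5/4 ≈ 1.2500)
U(T) = sqrt(65)/2 (U(T) = sqrt(15 + 5/4) = sqrt(65/4) = sqrt(65)/2)
K = 5 + I*sqrt(9679) (K = 5 + sqrt(-5860 - 3819) = 5 + sqrt(-9679) = 5 + I*sqrt(9679) ≈ 5.0 + 98.382*I)
9769/(-8140) + K/U(7) = 9769/(-8140) + (5 + I*sqrt(9679))/((sqrt(65)/2)) = 9769*(-1/8140) + (5 + I*sqrt(9679))*(2*sqrt(65)/65) = -9769/8140 + 2*sqrt(65)*(5 + I*sqrt(9679))/65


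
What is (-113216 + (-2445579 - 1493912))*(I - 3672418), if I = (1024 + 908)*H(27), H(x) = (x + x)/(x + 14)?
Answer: 609789788740670/41 ≈ 1.4873e+13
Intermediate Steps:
H(x) = 2*x/(14 + x) (H(x) = (2*x)/(14 + x) = 2*x/(14 + x))
I = 104328/41 (I = (1024 + 908)*(2*27/(14 + 27)) = 1932*(2*27/41) = 1932*(2*27*(1/41)) = 1932*(54/41) = 104328/41 ≈ 2544.6)
(-113216 + (-2445579 - 1493912))*(I - 3672418) = (-113216 + (-2445579 - 1493912))*(104328/41 - 3672418) = (-113216 - 3939491)*(-150464810/41) = -4052707*(-150464810/41) = 609789788740670/41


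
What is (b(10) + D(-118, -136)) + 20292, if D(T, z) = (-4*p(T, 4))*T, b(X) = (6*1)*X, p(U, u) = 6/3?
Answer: 21296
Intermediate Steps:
p(U, u) = 2 (p(U, u) = 6*(⅓) = 2)
b(X) = 6*X
D(T, z) = -8*T (D(T, z) = (-4*2)*T = -8*T)
(b(10) + D(-118, -136)) + 20292 = (6*10 - 8*(-118)) + 20292 = (60 + 944) + 20292 = 1004 + 20292 = 21296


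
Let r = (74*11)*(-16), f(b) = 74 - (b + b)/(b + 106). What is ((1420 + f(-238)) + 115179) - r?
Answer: 4279882/33 ≈ 1.2969e+5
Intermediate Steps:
f(b) = 74 - 2*b/(106 + b)
r = -13024 (r = 814*(-16) = -13024)
((1420 + f(-238)) + 115179) - r = ((1420 + 4*(1961 + 18*(-238))/(106 - 238)) + 115179) - 1*(-13024) = ((1420 + 4*(1961 - 4284)/(-132)) + 115179) + 13024 = ((1420 + 4*(-1/132)*(-2323)) + 115179) + 13024 = ((1420 + 2323/33) + 115179) + 13024 = (49183/33 + 115179) + 13024 = 3850090/33 + 13024 = 4279882/33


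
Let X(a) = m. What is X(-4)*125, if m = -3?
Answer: -375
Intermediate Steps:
X(a) = -3
X(-4)*125 = -3*125 = -375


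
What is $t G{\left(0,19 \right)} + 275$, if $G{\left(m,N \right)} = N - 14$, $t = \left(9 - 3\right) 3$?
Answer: $365$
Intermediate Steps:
$t = 18$ ($t = \left(9 - 3\right) 3 = 6 \cdot 3 = 18$)
$G{\left(m,N \right)} = -14 + N$
$t G{\left(0,19 \right)} + 275 = 18 \left(-14 + 19\right) + 275 = 18 \cdot 5 + 275 = 90 + 275 = 365$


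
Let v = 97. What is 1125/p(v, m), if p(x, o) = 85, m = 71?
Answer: 225/17 ≈ 13.235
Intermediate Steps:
1125/p(v, m) = 1125/85 = 1125*(1/85) = 225/17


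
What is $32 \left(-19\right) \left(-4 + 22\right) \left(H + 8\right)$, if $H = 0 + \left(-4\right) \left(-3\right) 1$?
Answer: $-218880$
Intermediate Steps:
$H = 12$ ($H = 0 + 12 \cdot 1 = 0 + 12 = 12$)
$32 \left(-19\right) \left(-4 + 22\right) \left(H + 8\right) = 32 \left(-19\right) \left(-4 + 22\right) \left(12 + 8\right) = - 608 \cdot 18 \cdot 20 = \left(-608\right) 360 = -218880$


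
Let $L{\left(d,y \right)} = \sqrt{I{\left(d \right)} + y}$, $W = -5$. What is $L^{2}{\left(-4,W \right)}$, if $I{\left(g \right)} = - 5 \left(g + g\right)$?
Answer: $35$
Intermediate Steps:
$I{\left(g \right)} = - 10 g$ ($I{\left(g \right)} = - 5 \cdot 2 g = - 10 g$)
$L{\left(d,y \right)} = \sqrt{y - 10 d}$ ($L{\left(d,y \right)} = \sqrt{- 10 d + y} = \sqrt{y - 10 d}$)
$L^{2}{\left(-4,W \right)} = \left(\sqrt{-5 - -40}\right)^{2} = \left(\sqrt{-5 + 40}\right)^{2} = \left(\sqrt{35}\right)^{2} = 35$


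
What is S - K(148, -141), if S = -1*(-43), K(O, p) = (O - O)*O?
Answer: 43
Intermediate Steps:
K(O, p) = 0 (K(O, p) = 0*O = 0)
S = 43
S - K(148, -141) = 43 - 1*0 = 43 + 0 = 43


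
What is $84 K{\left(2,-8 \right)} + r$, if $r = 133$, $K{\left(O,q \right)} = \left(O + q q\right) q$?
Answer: $-44219$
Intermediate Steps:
$K{\left(O,q \right)} = q \left(O + q^{2}\right)$ ($K{\left(O,q \right)} = \left(O + q^{2}\right) q = q \left(O + q^{2}\right)$)
$84 K{\left(2,-8 \right)} + r = 84 \left(- 8 \left(2 + \left(-8\right)^{2}\right)\right) + 133 = 84 \left(- 8 \left(2 + 64\right)\right) + 133 = 84 \left(\left(-8\right) 66\right) + 133 = 84 \left(-528\right) + 133 = -44352 + 133 = -44219$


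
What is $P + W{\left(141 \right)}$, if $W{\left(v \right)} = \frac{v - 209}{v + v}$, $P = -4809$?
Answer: $- \frac{678103}{141} \approx -4809.2$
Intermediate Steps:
$W{\left(v \right)} = \frac{-209 + v}{2 v}$
$P + W{\left(141 \right)} = -4809 + \frac{-209 + 141}{2 \cdot 141} = -4809 + \frac{1}{2} \cdot \frac{1}{141} \left(-68\right) = -4809 - \frac{34}{141} = - \frac{678103}{141}$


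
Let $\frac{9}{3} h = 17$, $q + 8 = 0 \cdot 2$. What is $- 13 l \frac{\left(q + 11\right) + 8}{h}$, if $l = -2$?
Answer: $\frac{858}{17} \approx 50.471$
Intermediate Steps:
$q = -8$ ($q = -8 + 0 \cdot 2 = -8 + 0 = -8$)
$h = \frac{17}{3}$ ($h = \frac{1}{3} \cdot 17 = \frac{17}{3} \approx 5.6667$)
$- 13 l \frac{\left(q + 11\right) + 8}{h} = - 13 \left(- 2 \frac{\left(-8 + 11\right) + 8}{\frac{17}{3}}\right) = - 13 \left(- 2 \left(3 + 8\right) \frac{3}{17}\right) = - 13 \left(- 2 \cdot 11 \cdot \frac{3}{17}\right) = - 13 \left(\left(-2\right) \frac{33}{17}\right) = \left(-13\right) \left(- \frac{66}{17}\right) = \frac{858}{17}$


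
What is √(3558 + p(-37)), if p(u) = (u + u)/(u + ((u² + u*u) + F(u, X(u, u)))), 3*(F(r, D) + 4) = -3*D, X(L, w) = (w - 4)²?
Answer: √229543229/254 ≈ 59.648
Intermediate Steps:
X(L, w) = (-4 + w)²
F(r, D) = -4 - D (F(r, D) = -4 + (-3*D)/3 = -4 - D)
p(u) = 2*u/(-4 + u - (-4 + u)² + 2*u²) (p(u) = (u + u)/(u + ((u² + u*u) + (-4 - (-4 + u)²))) = (2*u)/(u + ((u² + u²) + (-4 - (-4 + u)²))) = (2*u)/(u + (2*u² + (-4 - (-4 + u)²))) = (2*u)/(u + (-4 - (-4 + u)² + 2*u²)) = (2*u)/(-4 + u - (-4 + u)² + 2*u²) = 2*u/(-4 + u - (-4 + u)² + 2*u²))
√(3558 + p(-37)) = √(3558 + 2*(-37)/(-20 + (-37)² + 9*(-37))) = √(3558 + 2*(-37)/(-20 + 1369 - 333)) = √(3558 + 2*(-37)/1016) = √(3558 + 2*(-37)*(1/1016)) = √(3558 - 37/508) = √(1807427/508) = √229543229/254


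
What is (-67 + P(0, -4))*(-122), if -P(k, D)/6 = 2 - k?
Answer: 9638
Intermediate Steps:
P(k, D) = -12 + 6*k (P(k, D) = -6*(2 - k) = -12 + 6*k)
(-67 + P(0, -4))*(-122) = (-67 + (-12 + 6*0))*(-122) = (-67 + (-12 + 0))*(-122) = (-67 - 12)*(-122) = -79*(-122) = 9638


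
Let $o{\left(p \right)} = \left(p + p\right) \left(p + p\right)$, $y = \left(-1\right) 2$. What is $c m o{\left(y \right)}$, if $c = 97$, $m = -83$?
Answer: $-128816$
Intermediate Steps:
$y = -2$
$o{\left(p \right)} = 4 p^{2}$ ($o{\left(p \right)} = 2 p 2 p = 4 p^{2}$)
$c m o{\left(y \right)} = 97 \left(-83\right) 4 \left(-2\right)^{2} = - 8051 \cdot 4 \cdot 4 = \left(-8051\right) 16 = -128816$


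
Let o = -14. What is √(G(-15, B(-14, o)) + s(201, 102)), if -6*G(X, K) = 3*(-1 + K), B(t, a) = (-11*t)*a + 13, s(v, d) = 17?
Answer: 33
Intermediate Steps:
B(t, a) = 13 - 11*a*t (B(t, a) = -11*a*t + 13 = 13 - 11*a*t)
G(X, K) = ½ - K/2 (G(X, K) = -(-1 + K)/2 = -(-3 + 3*K)/6 = ½ - K/2)
√(G(-15, B(-14, o)) + s(201, 102)) = √((½ - (13 - 11*(-14)*(-14))/2) + 17) = √((½ - (13 - 2156)/2) + 17) = √((½ - ½*(-2143)) + 17) = √((½ + 2143/2) + 17) = √(1072 + 17) = √1089 = 33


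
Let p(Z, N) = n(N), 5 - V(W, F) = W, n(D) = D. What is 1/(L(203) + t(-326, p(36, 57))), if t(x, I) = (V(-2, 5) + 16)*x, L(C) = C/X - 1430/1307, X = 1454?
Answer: -1900378/14250848143 ≈ -0.00013335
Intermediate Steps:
V(W, F) = 5 - W
L(C) = -1430/1307 + C/1454 (L(C) = C/1454 - 1430/1307 = -1430/1307 + C/1454)
p(Z, N) = N
t(x, I) = 23*x (t(x, I) = ((5 - 1*(-2)) + 16)*x = ((5 + 2) + 16)*x = (7 + 16)*x = 23*x)
1/(L(203) + t(-326, p(36, 57))) = 1/((-1430/1307 + (1/1454)*203) + 23*(-326)) = 1/((-1430/1307 + 203/1454) - 7498) = 1/(-1813899/1900378 - 7498) = 1/(-14250848143/1900378) = -1900378/14250848143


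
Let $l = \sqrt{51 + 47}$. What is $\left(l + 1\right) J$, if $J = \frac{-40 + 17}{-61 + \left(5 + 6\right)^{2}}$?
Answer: $- \frac{23}{60} - \frac{161 \sqrt{2}}{60} \approx -4.1781$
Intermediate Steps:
$J = - \frac{23}{60}$ ($J = - \frac{23}{-61 + 11^{2}} = - \frac{23}{-61 + 121} = - \frac{23}{60} \approx -0.38333$)
$l = 7 \sqrt{2}$ ($l = \sqrt{98} = 7 \sqrt{2} \approx 9.8995$)
$\left(l + 1\right) J = \left(7 \sqrt{2} + 1\right) \left(- \frac{23}{60}\right) = \left(1 + 7 \sqrt{2}\right) \left(- \frac{23}{60}\right) = - \frac{23}{60} - \frac{161 \sqrt{2}}{60}$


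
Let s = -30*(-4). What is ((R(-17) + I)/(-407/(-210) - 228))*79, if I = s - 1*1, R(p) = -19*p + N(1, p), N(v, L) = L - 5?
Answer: -6967800/47473 ≈ -146.77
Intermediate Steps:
N(v, L) = -5 + L
s = 120
R(p) = -5 - 18*p (R(p) = -19*p + (-5 + p) = -5 - 18*p)
I = 119 (I = 120 - 1*1 = 120 - 1 = 119)
((R(-17) + I)/(-407/(-210) - 228))*79 = (((-5 - 18*(-17)) + 119)/(-407/(-210) - 228))*79 = (((-5 + 306) + 119)/(-407*(-1/210) - 228))*79 = ((301 + 119)/(407/210 - 228))*79 = (420/(-47473/210))*79 = (420*(-210/47473))*79 = -88200/47473*79 = -6967800/47473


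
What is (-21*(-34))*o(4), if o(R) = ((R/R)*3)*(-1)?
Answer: -2142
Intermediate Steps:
o(R) = -3 (o(R) = (1*3)*(-1) = 3*(-1) = -3)
(-21*(-34))*o(4) = -21*(-34)*(-3) = 714*(-3) = -2142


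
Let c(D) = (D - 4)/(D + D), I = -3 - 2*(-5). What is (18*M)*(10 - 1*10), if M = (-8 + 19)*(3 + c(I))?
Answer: 0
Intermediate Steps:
I = 7 (I = -3 + 10 = 7)
c(D) = (-4 + D)/(2*D) (c(D) = (-4 + D)/((2*D)) = (-4 + D)*(1/(2*D)) = (-4 + D)/(2*D))
M = 495/14 (M = (-8 + 19)*(3 + (½)*(-4 + 7)/7) = 11*(3 + (½)*(⅐)*3) = 11*(3 + 3/14) = 11*(45/14) = 495/14 ≈ 35.357)
(18*M)*(10 - 1*10) = (18*(495/14))*(10 - 1*10) = 4455*(10 - 10)/7 = (4455/7)*0 = 0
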